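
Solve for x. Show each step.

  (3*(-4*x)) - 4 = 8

Step 1. [(3*(-4*x)) - 4 = 8] the outer -4 inverts by adding 4 ⇒ sub: 3*(-4*x) = 12.
Step 2. [3*(-4*x) = 12] 3 out front; divide by 3. So div: -4*x = 4.
Step 3. [-4*x = 4] divide by the outer -4. So div: x = -1.

Answer: x ∈ {-1}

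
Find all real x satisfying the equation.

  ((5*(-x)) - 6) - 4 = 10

Step 1. [((5*(-x)) - 6) - 4 = 10] peel the -4: add 4 from each side, so sub: (5*(-x)) - 6 = 14.
Step 2. [(5*(-x)) - 6 = 14] peel the -6: add 6 from each side ⇒ sub: 5*(-x) = 20.
Step 3. [5*(-x) = 20] 5 out front; divide by 5 ⇒ div: -x = 4.
Step 4. [-x = 4] leading − — multiply by −1, so neg: x = -4.

Answer: x ∈ {-4}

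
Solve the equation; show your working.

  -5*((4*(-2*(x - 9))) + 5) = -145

Step 1. [-5*((4*(-2*(x - 9))) + 5) = -145] -5 out front; divide by -5 ⇒ div: (4*(-2*(x - 9))) + 5 = 29.
Step 2. [(4*(-2*(x - 9))) + 5 = 29] 5 comes off first (subtract 5). So sub: 4*(-2*(x - 9)) = 24.
Step 3. [4*(-2*(x - 9)) = 24] LHS = 4·(…); ÷4 both sides, so div: -2*(x - 9) = 6.
Step 4. [-2*(x - 9) = 6] LHS = -2·(…); ÷-2 both sides. So div: x - 9 = -3.
Step 5. [x - 9 = -3] -9 is outermost — add 9 both sides. So sub: x = 6.

Answer: x ∈ {6}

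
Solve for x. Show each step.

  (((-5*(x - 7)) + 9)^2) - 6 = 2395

Step 1. [(((-5*(x - 7)) + 9)^2) - 6 = 2395] -6 is outermost — add 6 both sides. So sub: ((-5*(x - 7)) + 9)^2 = 2401.
Step 2. [((-5*(x - 7)) + 9)^2 = 2401] 2401 ≥ 0, LHS is (·)² — take ±√, so sqrt: (-5*(x - 7)) + 9 = 49 or -49.
Step 3. [(-5*(x - 7)) + 9 = 49 or -49] 9 comes off first (subtract 9). So sub: -5*(x - 7) = 40 or -58.
Step 4. [-5*(x - 7) = 40 or -58] divide by the outer -5, so div: x - 7 = -8 or 58/5.
Step 5. [x - 7 = -8 or 58/5] peel the -7: add 7 from each side. So sub: x = -1 or 93/5.

Answer: x ∈ {-1, 93/5}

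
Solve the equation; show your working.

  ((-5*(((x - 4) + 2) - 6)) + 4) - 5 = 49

Step 1. [((-5*(((x - 4) + 2) - 6)) + 4) - 5 = 49] add 5: x sits inside (… - 5) ⇒ sub: (-5*(((x - 4) + 2) - 6)) + 4 = 54.
Step 2. [(-5*(((x - 4) + 2) - 6)) + 4 = 54] +4 is outermost — subtract 4 both sides ⇒ sub: -5*(((x - 4) + 2) - 6) = 50.
Step 3. [-5*(((x - 4) + 2) - 6) = 50] divide by the outer -5 ⇒ div: ((x - 4) + 2) - 6 = -10.
Step 4. [((x - 4) + 2) - 6 = -10] peel the -6: add 6 from each side. So sub: (x - 4) + 2 = -4.
Step 5. [(x - 4) + 2 = -4] peel the +2: subtract 2 from each side ⇒ sub: x - 4 = -6.
Step 6. [x - 4 = -6] -4 is outermost — add 4 both sides ⇒ sub: x = -2.

Answer: x ∈ {-2}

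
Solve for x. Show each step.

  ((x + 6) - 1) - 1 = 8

Step 1. [((x + 6) - 1) - 1 = 8] add 1: x sits inside (… - 1), so sub: (x + 6) - 1 = 9.
Step 2. [(x + 6) - 1 = 9] -1 is outermost — add 1 both sides, so sub: x + 6 = 10.
Step 3. [x + 6 = 10] 6 comes off first (subtract 6) ⇒ sub: x = 4.

Answer: x ∈ {4}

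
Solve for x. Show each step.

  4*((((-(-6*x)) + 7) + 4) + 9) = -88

Step 1. [4*((((-(-6*x)) + 7) + 4) + 9) = -88] 4·(inner) — divide through by 4 ⇒ div: (((-(-6*x)) + 7) + 4) + 9 = -22.
Step 2. [(((-(-6*x)) + 7) + 4) + 9 = -22] +9 is outermost — subtract 9 both sides. So sub: ((-(-6*x)) + 7) + 4 = -31.
Step 3. [((-(-6*x)) + 7) + 4 = -31] subtract 4: x sits inside (… + 4), so sub: (-(-6*x)) + 7 = -35.
Step 4. [(-(-6*x)) + 7 = -35] the outer +7 inverts by subtracting 7. So sub: -(-6*x) = -42.
Step 5. [-(-6*x) = -42] flip signs both sides ⇒ neg: -6*x = 42.
Step 6. [-6*x = 42] -6 out front; divide by -6. So div: x = -7.

Answer: x ∈ {-7}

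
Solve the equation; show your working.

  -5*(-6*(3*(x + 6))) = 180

Step 1. [-5*(-6*(3*(x + 6))) = 180] -5·(inner) — divide through by -5 ⇒ div: -6*(3*(x + 6)) = -36.
Step 2. [-6*(3*(x + 6)) = -36] divide by the outer -6, so div: 3*(x + 6) = 6.
Step 3. [3*(x + 6) = 6] 3 out front; divide by 3 ⇒ div: x + 6 = 2.
Step 4. [x + 6 = 2] +6 is outermost — subtract 6 both sides ⇒ sub: x = -4.

Answer: x ∈ {-4}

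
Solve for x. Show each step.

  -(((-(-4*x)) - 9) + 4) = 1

Step 1. [-(((-(-4*x)) - 9) + 4) = 1] LHS negated; negate both sides. So neg: ((-(-4*x)) - 9) + 4 = -1.
Step 2. [((-(-4*x)) - 9) + 4 = -1] subtract 4: x sits inside (… + 4) ⇒ sub: (-(-4*x)) - 9 = -5.
Step 3. [(-(-4*x)) - 9 = -5] add 9: x sits inside (… - 9) ⇒ sub: -(-4*x) = 4.
Step 4. [-(-4*x) = 4] LHS negated; negate both sides. So neg: -4*x = -4.
Step 5. [-4*x = -4] LHS = -4·(…); ÷-4 both sides ⇒ div: x = 1.

Answer: x ∈ {1}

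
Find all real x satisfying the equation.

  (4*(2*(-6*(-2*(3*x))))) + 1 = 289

Step 1. [(4*(2*(-6*(-2*(3*x))))) + 1 = 289] 1 comes off first (subtract 1), so sub: 4*(2*(-6*(-2*(3*x)))) = 288.
Step 2. [4*(2*(-6*(-2*(3*x)))) = 288] LHS = 4·(…); ÷4 both sides. So div: 2*(-6*(-2*(3*x))) = 72.
Step 3. [2*(-6*(-2*(3*x))) = 72] divide by the outer 2 ⇒ div: -6*(-2*(3*x)) = 36.
Step 4. [-6*(-2*(3*x)) = 36] -6 out front; divide by -6. So div: -2*(3*x) = -6.
Step 5. [-2*(3*x) = -6] -2 out front; divide by -2. So div: 3*x = 3.
Step 6. [3*x = 3] leading coefficient 3: divide by 3. So div: x = 1.

Answer: x ∈ {1}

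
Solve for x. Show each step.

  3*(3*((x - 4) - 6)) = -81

Step 1. [3*(3*((x - 4) - 6)) = -81] LHS = 3·(…); ÷3 both sides ⇒ div: 3*((x - 4) - 6) = -27.
Step 2. [3*((x - 4) - 6) = -27] divide by the outer 3, so div: (x - 4) - 6 = -9.
Step 3. [(x - 4) - 6 = -9] 6 comes off first (add 6), so sub: x - 4 = -3.
Step 4. [x - 4 = -3] add 4: x sits inside (… - 4). So sub: x = 1.

Answer: x ∈ {1}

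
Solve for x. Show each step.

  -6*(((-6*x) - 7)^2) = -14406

Step 1. [-6*(((-6*x) - 7)^2) = -14406] -6·(inner) — divide through by -6. So div: ((-6*x) - 7)^2 = 2401.
Step 2. [((-6*x) - 7)^2 = 2401] LHS squared, RHS 2401 ≥ 0: apply √ (±). So sqrt: (-6*x) - 7 = 49 or -49.
Step 3. [(-6*x) - 7 = 49 or -49] 7 comes off first (add 7), so sub: -6*x = 56 or -42.
Step 4. [-6*x = 56 or -42] LHS = -6·(…); ÷-6 both sides, so div: x = -28/3 or 7.

Answer: x ∈ {-28/3, 7}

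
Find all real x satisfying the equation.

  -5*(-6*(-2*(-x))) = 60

Step 1. [-5*(-6*(-2*(-x))) = 60] LHS = -5·(…); ÷-5 both sides ⇒ div: -6*(-2*(-x)) = -12.
Step 2. [-6*(-2*(-x)) = -12] divide by the outer -6 ⇒ div: -2*(-x) = 2.
Step 3. [-2*(-x) = 2] -2 out front; divide by -2, so div: -x = -1.
Step 4. [-x = -1] flip signs both sides, so neg: x = 1.

Answer: x ∈ {1}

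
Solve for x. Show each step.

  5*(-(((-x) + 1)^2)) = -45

Step 1. [5*(-(((-x) + 1)^2)) = -45] 5 out front; divide by 5, so div: -(((-x) + 1)^2) = -9.
Step 2. [-(((-x) + 1)^2) = -9] flip signs both sides, so neg: ((-x) + 1)^2 = 9.
Step 3. [((-x) + 1)^2 = 9] 9 ≥ 0, LHS is (·)² — take ±√. So sqrt: (-x) + 1 = 3 or -3.
Step 4. [(-x) + 1 = 3 or -3] peel the +1: subtract 1 from each side ⇒ sub: -x = 2 or -4.
Step 5. [-x = 2 or -4] LHS negated; negate both sides ⇒ neg: x = -2 or 4.

Answer: x ∈ {-2, 4}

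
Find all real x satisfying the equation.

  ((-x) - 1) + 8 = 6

Step 1. [((-x) - 1) + 8 = 6] subtract 8: x sits inside (… + 8), so sub: (-x) - 1 = -2.
Step 2. [(-x) - 1 = -2] 1 comes off first (add 1). So sub: -x = -1.
Step 3. [-x = -1] flip signs both sides, so neg: x = 1.

Answer: x ∈ {1}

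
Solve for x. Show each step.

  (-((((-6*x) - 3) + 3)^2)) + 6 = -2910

Step 1. [(-((((-6*x) - 3) + 3)^2)) + 6 = -2910] the outer +6 inverts by subtracting 6. So sub: -((((-6*x) - 3) + 3)^2) = -2916.
Step 2. [-((((-6*x) - 3) + 3)^2) = -2916] leading − — multiply by −1. So neg: (((-6*x) - 3) + 3)^2 = 2916.
Step 3. [(((-6*x) - 3) + 3)^2 = 2916] √ both sides: 2916 ≥ 0 gives two branches, so sqrt: ((-6*x) - 3) + 3 = 54 or -54.
Step 4. [((-6*x) - 3) + 3 = 54 or -54] peel the +3: subtract 3 from each side ⇒ sub: (-6*x) - 3 = 51 or -57.
Step 5. [(-6*x) - 3 = 51 or -57] -3 is outermost — add 3 both sides ⇒ sub: -6*x = 54 or -54.
Step 6. [-6*x = 54 or -54] -6·(inner) — divide through by -6. So div: x = -9 or 9.

Answer: x ∈ {-9, 9}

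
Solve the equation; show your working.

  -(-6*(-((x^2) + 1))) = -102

Step 1. [-(-6*(-((x^2) + 1))) = -102] leading − — multiply by −1 ⇒ neg: -6*(-((x^2) + 1)) = 102.
Step 2. [-6*(-((x^2) + 1)) = 102] -6·(inner) — divide through by -6. So div: -((x^2) + 1) = -17.
Step 3. [-((x^2) + 1) = -17] LHS negated; negate both sides. So neg: (x^2) + 1 = 17.
Step 4. [(x^2) + 1 = 17] subtract 1: x sits inside (… + 1). So sub: x^2 = 16.
Step 5. [x^2 = 16] √ both sides: 16 ≥ 0 gives two branches ⇒ sqrt: x = 4 or -4.

Answer: x ∈ {-4, 4}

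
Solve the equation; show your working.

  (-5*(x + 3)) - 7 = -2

Step 1. [(-5*(x + 3)) - 7 = -2] -7 is outermost — add 7 both sides. So sub: -5*(x + 3) = 5.
Step 2. [-5*(x + 3) = 5] -5 out front; divide by -5 ⇒ div: x + 3 = -1.
Step 3. [x + 3 = -1] the outer +3 inverts by subtracting 3, so sub: x = -4.

Answer: x ∈ {-4}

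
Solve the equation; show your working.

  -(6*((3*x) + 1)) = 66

Step 1. [-(6*((3*x) + 1)) = 66] leading − — multiply by −1. So neg: 6*((3*x) + 1) = -66.
Step 2. [6*((3*x) + 1) = -66] divide by the outer 6 ⇒ div: (3*x) + 1 = -11.
Step 3. [(3*x) + 1 = -11] subtract 1: x sits inside (… + 1), so sub: 3*x = -12.
Step 4. [3*x = -12] LHS = 3·(…); ÷3 both sides ⇒ div: x = -4.

Answer: x ∈ {-4}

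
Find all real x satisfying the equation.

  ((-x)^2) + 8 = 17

Step 1. [((-x)^2) + 8 = 17] +8 is outermost — subtract 8 both sides. So sub: (-x)^2 = 9.
Step 2. [(-x)^2 = 9] LHS squared, RHS 9 ≥ 0: apply √ (±) ⇒ sqrt: -x = 3 or -3.
Step 3. [-x = 3 or -3] flip signs both sides ⇒ neg: x = -3 or 3.

Answer: x ∈ {-3, 3}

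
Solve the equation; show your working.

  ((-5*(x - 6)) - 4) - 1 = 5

Step 1. [((-5*(x - 6)) - 4) - 1 = 5] 1 comes off first (add 1) ⇒ sub: (-5*(x - 6)) - 4 = 6.
Step 2. [(-5*(x - 6)) - 4 = 6] -4 is outermost — add 4 both sides, so sub: -5*(x - 6) = 10.
Step 3. [-5*(x - 6) = 10] -5·(inner) — divide through by -5 ⇒ div: x - 6 = -2.
Step 4. [x - 6 = -2] the outer -6 inverts by adding 6. So sub: x = 4.

Answer: x ∈ {4}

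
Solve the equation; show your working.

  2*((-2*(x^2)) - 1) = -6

Step 1. [2*((-2*(x^2)) - 1) = -6] 2·(inner) — divide through by 2, so div: (-2*(x^2)) - 1 = -3.
Step 2. [(-2*(x^2)) - 1 = -3] add 1: x sits inside (… - 1). So sub: -2*(x^2) = -2.
Step 3. [-2*(x^2) = -2] -2 out front; divide by -2 ⇒ div: x^2 = 1.
Step 4. [x^2 = 1] √ both sides: 1 ≥ 0 gives two branches ⇒ sqrt: x = 1 or -1.

Answer: x ∈ {-1, 1}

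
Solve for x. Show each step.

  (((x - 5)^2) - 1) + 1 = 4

Step 1. [(((x - 5)^2) - 1) + 1 = 4] the outer +1 inverts by subtracting 1. So sub: ((x - 5)^2) - 1 = 3.
Step 2. [((x - 5)^2) - 1 = 3] peel the -1: add 1 from each side. So sub: (x - 5)^2 = 4.
Step 3. [(x - 5)^2 = 4] √ both sides: 4 ≥ 0 gives two branches. So sqrt: x - 5 = 2 or -2.
Step 4. [x - 5 = 2 or -2] the outer -5 inverts by adding 5. So sub: x = 7 or 3.

Answer: x ∈ {3, 7}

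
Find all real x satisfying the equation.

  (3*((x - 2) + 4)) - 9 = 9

Step 1. [(3*((x - 2) + 4)) - 9 = 9] 3 divides every term; factor it out, so factor: ((x - 2) + 4) - 3 = 3.
Step 2. [((x - 2) + 4) - 3 = 3] 3 comes off first (add 3), so sub: (x - 2) + 4 = 6.
Step 3. [(x - 2) + 4 = 6] subtract 4: x sits inside (… + 4) ⇒ sub: x - 2 = 2.
Step 4. [x - 2 = 2] -2 is outermost — add 2 both sides ⇒ sub: x = 4.

Answer: x ∈ {4}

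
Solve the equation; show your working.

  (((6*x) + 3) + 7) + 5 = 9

Step 1. [(((6*x) + 3) + 7) + 5 = 9] subtract 5: x sits inside (… + 5). So sub: ((6*x) + 3) + 7 = 4.
Step 2. [((6*x) + 3) + 7 = 4] the outer +7 inverts by subtracting 7. So sub: (6*x) + 3 = -3.
Step 3. [(6*x) + 3 = -3] subtract 3: x sits inside (… + 3), so sub: 6*x = -6.
Step 4. [6*x = -6] 6 out front; divide by 6. So div: x = -1.

Answer: x ∈ {-1}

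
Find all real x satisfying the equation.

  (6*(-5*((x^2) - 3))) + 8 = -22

Step 1. [(6*(-5*((x^2) - 3))) + 8 = -22] 8 comes off first (subtract 8). So sub: 6*(-5*((x^2) - 3)) = -30.
Step 2. [6*(-5*((x^2) - 3)) = -30] 6 out front; divide by 6, so div: -5*((x^2) - 3) = -5.
Step 3. [-5*((x^2) - 3) = -5] -5 out front; divide by -5, so div: (x^2) - 3 = 1.
Step 4. [(x^2) - 3 = 1] the outer -3 inverts by adding 3 ⇒ sub: x^2 = 4.
Step 5. [x^2 = 4] √ both sides: 4 ≥ 0 gives two branches, so sqrt: x = 2 or -2.

Answer: x ∈ {-2, 2}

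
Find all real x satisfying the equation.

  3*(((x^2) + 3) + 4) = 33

Step 1. [3*(((x^2) + 3) + 4) = 33] leading coefficient 3: divide by 3. So div: ((x^2) + 3) + 4 = 11.
Step 2. [((x^2) + 3) + 4 = 11] the outer +4 inverts by subtracting 4, so sub: (x^2) + 3 = 7.
Step 3. [(x^2) + 3 = 7] +3 is outermost — subtract 3 both sides, so sub: x^2 = 4.
Step 4. [x^2 = 4] √ both sides: 4 ≥ 0 gives two branches, so sqrt: x = 2 or -2.

Answer: x ∈ {-2, 2}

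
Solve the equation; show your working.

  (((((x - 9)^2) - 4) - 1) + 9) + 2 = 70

Step 1. [(((((x - 9)^2) - 4) - 1) + 9) + 2 = 70] +2 is outermost — subtract 2 both sides, so sub: ((((x - 9)^2) - 4) - 1) + 9 = 68.
Step 2. [((((x - 9)^2) - 4) - 1) + 9 = 68] peel the +9: subtract 9 from each side ⇒ sub: (((x - 9)^2) - 4) - 1 = 59.
Step 3. [(((x - 9)^2) - 4) - 1 = 59] 1 comes off first (add 1), so sub: ((x - 9)^2) - 4 = 60.
Step 4. [((x - 9)^2) - 4 = 60] add 4: x sits inside (… - 4). So sub: (x - 9)^2 = 64.
Step 5. [(x - 9)^2 = 64] √ both sides: 64 ≥ 0 gives two branches, so sqrt: x - 9 = 8 or -8.
Step 6. [x - 9 = 8 or -8] the outer -9 inverts by adding 9 ⇒ sub: x = 17 or 1.

Answer: x ∈ {1, 17}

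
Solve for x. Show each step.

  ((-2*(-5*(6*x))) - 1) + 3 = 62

Step 1. [((-2*(-5*(6*x))) - 1) + 3 = 62] 3 comes off first (subtract 3), so sub: (-2*(-5*(6*x))) - 1 = 59.
Step 2. [(-2*(-5*(6*x))) - 1 = 59] the outer -1 inverts by adding 1, so sub: -2*(-5*(6*x)) = 60.
Step 3. [-2*(-5*(6*x)) = 60] LHS = -2·(…); ÷-2 both sides, so div: -5*(6*x) = -30.
Step 4. [-5*(6*x) = -30] -5·(inner) — divide through by -5. So div: 6*x = 6.
Step 5. [6*x = 6] leading coefficient 6: divide by 6 ⇒ div: x = 1.

Answer: x ∈ {1}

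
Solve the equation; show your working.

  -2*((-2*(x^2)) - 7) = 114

Step 1. [-2*((-2*(x^2)) - 7) = 114] LHS = -2·(…); ÷-2 both sides ⇒ div: (-2*(x^2)) - 7 = -57.
Step 2. [(-2*(x^2)) - 7 = -57] -7 is outermost — add 7 both sides, so sub: -2*(x^2) = -50.
Step 3. [-2*(x^2) = -50] -2 out front; divide by -2, so div: x^2 = 25.
Step 4. [x^2 = 25] √ both sides: 25 ≥ 0 gives two branches. So sqrt: x = 5 or -5.

Answer: x ∈ {-5, 5}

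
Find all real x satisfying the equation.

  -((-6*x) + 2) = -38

Step 1. [-((-6*x) + 2) = -38] flip signs both sides. So neg: (-6*x) + 2 = 38.
Step 2. [(-6*x) + 2 = 38] peel the +2: subtract 2 from each side, so sub: -6*x = 36.
Step 3. [-6*x = 36] -6·(inner) — divide through by -6, so div: x = -6.

Answer: x ∈ {-6}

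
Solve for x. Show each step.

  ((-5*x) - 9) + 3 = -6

Step 1. [((-5*x) - 9) + 3 = -6] 3 comes off first (subtract 3), so sub: (-5*x) - 9 = -9.
Step 2. [(-5*x) - 9 = -9] -9 is outermost — add 9 both sides, so sub: -5*x = 0.
Step 3. [-5*x = 0] leading coefficient -5: divide by -5. So div: x = 0.

Answer: x ∈ {0}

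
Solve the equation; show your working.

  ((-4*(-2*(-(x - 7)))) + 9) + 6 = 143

Step 1. [((-4*(-2*(-(x - 7)))) + 9) + 6 = 143] subtract 6: x sits inside (… + 6) ⇒ sub: (-4*(-2*(-(x - 7)))) + 9 = 137.
Step 2. [(-4*(-2*(-(x - 7)))) + 9 = 137] the outer +9 inverts by subtracting 9. So sub: -4*(-2*(-(x - 7))) = 128.
Step 3. [-4*(-2*(-(x - 7))) = 128] -4 out front; divide by -4. So div: -2*(-(x - 7)) = -32.
Step 4. [-2*(-(x - 7)) = -32] -2 out front; divide by -2. So div: -(x - 7) = 16.
Step 5. [-(x - 7) = 16] flip signs both sides. So neg: x - 7 = -16.
Step 6. [x - 7 = -16] -7 is outermost — add 7 both sides, so sub: x = -9.

Answer: x ∈ {-9}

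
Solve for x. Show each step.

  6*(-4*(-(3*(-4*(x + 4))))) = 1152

Step 1. [6*(-4*(-(3*(-4*(x + 4))))) = 1152] 6·(inner) — divide through by 6. So div: -4*(-(3*(-4*(x + 4)))) = 192.
Step 2. [-4*(-(3*(-4*(x + 4)))) = 192] leading coefficient -4: divide by -4 ⇒ div: -(3*(-4*(x + 4))) = -48.
Step 3. [-(3*(-4*(x + 4))) = -48] LHS negated; negate both sides, so neg: 3*(-4*(x + 4)) = 48.
Step 4. [3*(-4*(x + 4)) = 48] leading coefficient 3: divide by 3. So div: -4*(x + 4) = 16.
Step 5. [-4*(x + 4) = 16] divide by the outer -4, so div: x + 4 = -4.
Step 6. [x + 4 = -4] 4 comes off first (subtract 4). So sub: x = -8.

Answer: x ∈ {-8}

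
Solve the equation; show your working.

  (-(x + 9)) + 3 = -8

Step 1. [(-(x + 9)) + 3 = -8] the outer +3 inverts by subtracting 3, so sub: -(x + 9) = -11.
Step 2. [-(x + 9) = -11] leading − — multiply by −1, so neg: x + 9 = 11.
Step 3. [x + 9 = 11] peel the +9: subtract 9 from each side. So sub: x = 2.

Answer: x ∈ {2}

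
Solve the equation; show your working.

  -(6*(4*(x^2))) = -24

Step 1. [-(6*(4*(x^2))) = -24] flip signs both sides ⇒ neg: 6*(4*(x^2)) = 24.
Step 2. [6*(4*(x^2)) = 24] divide by the outer 6 ⇒ div: 4*(x^2) = 4.
Step 3. [4*(x^2) = 4] 4 out front; divide by 4, so div: x^2 = 1.
Step 4. [x^2 = 1] √ both sides: 1 ≥ 0 gives two branches, so sqrt: x = 1 or -1.

Answer: x ∈ {-1, 1}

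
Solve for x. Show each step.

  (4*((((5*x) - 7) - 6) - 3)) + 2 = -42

Step 1. [(4*((((5*x) - 7) - 6) - 3)) + 2 = -42] peel the +2: subtract 2 from each side, so sub: 4*((((5*x) - 7) - 6) - 3) = -44.
Step 2. [4*((((5*x) - 7) - 6) - 3) = -44] divide by the outer 4, so div: (((5*x) - 7) - 6) - 3 = -11.
Step 3. [(((5*x) - 7) - 6) - 3 = -11] the outer -3 inverts by adding 3 ⇒ sub: ((5*x) - 7) - 6 = -8.
Step 4. [((5*x) - 7) - 6 = -8] peel the -6: add 6 from each side ⇒ sub: (5*x) - 7 = -2.
Step 5. [(5*x) - 7 = -2] 7 comes off first (add 7) ⇒ sub: 5*x = 5.
Step 6. [5*x = 5] divide by the outer 5 ⇒ div: x = 1.

Answer: x ∈ {1}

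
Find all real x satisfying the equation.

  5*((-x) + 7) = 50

Step 1. [5*((-x) + 7) = 50] 5·(inner) — divide through by 5. So div: (-x) + 7 = 10.
Step 2. [(-x) + 7 = 10] subtract 7: x sits inside (… + 7), so sub: -x = 3.
Step 3. [-x = 3] flip signs both sides, so neg: x = -3.

Answer: x ∈ {-3}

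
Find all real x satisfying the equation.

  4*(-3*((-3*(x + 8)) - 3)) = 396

Step 1. [4*(-3*((-3*(x + 8)) - 3)) = 396] LHS = 4·(…); ÷4 both sides, so div: -3*((-3*(x + 8)) - 3) = 99.
Step 2. [-3*((-3*(x + 8)) - 3) = 99] LHS = -3·(…); ÷-3 both sides ⇒ div: (-3*(x + 8)) - 3 = -33.
Step 3. [(-3*(x + 8)) - 3 = -33] -3 | LHS and -3 | -33: pull -3 out. So factor: (x + 8) + 1 = 11.
Step 4. [(x + 8) + 1 = 11] peel the +1: subtract 1 from each side ⇒ sub: x + 8 = 10.
Step 5. [x + 8 = 10] subtract 8: x sits inside (… + 8), so sub: x = 2.

Answer: x ∈ {2}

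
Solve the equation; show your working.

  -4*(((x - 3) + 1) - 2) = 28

Step 1. [-4*(((x - 3) + 1) - 2) = 28] -4 out front; divide by -4, so div: ((x - 3) + 1) - 2 = -7.
Step 2. [((x - 3) + 1) - 2 = -7] peel the -2: add 2 from each side ⇒ sub: (x - 3) + 1 = -5.
Step 3. [(x - 3) + 1 = -5] 1 comes off first (subtract 1) ⇒ sub: x - 3 = -6.
Step 4. [x - 3 = -6] peel the -3: add 3 from each side ⇒ sub: x = -3.

Answer: x ∈ {-3}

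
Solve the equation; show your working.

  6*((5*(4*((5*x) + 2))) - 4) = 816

Step 1. [6*((5*(4*((5*x) + 2))) - 4) = 816] divide by the outer 6 ⇒ div: (5*(4*((5*x) + 2))) - 4 = 136.
Step 2. [(5*(4*((5*x) + 2))) - 4 = 136] the outer -4 inverts by adding 4, so sub: 5*(4*((5*x) + 2)) = 140.
Step 3. [5*(4*((5*x) + 2)) = 140] 5 out front; divide by 5. So div: 4*((5*x) + 2) = 28.
Step 4. [4*((5*x) + 2) = 28] leading coefficient 4: divide by 4. So div: (5*x) + 2 = 7.
Step 5. [(5*x) + 2 = 7] the outer +2 inverts by subtracting 2. So sub: 5*x = 5.
Step 6. [5*x = 5] divide by the outer 5. So div: x = 1.

Answer: x ∈ {1}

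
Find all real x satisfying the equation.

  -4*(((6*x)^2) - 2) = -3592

Step 1. [-4*(((6*x)^2) - 2) = -3592] leading coefficient -4: divide by -4. So div: ((6*x)^2) - 2 = 898.
Step 2. [((6*x)^2) - 2 = 898] -2 is outermost — add 2 both sides. So sub: (6*x)^2 = 900.
Step 3. [(6*x)^2 = 900] LHS squared, RHS 900 ≥ 0: apply √ (±). So sqrt: 6*x = 30 or -30.
Step 4. [6*x = 30 or -30] divide by the outer 6 ⇒ div: x = 5 or -5.

Answer: x ∈ {-5, 5}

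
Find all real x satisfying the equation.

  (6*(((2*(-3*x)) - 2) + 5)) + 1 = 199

Step 1. [(6*(((2*(-3*x)) - 2) + 5)) + 1 = 199] the outer +1 inverts by subtracting 1. So sub: 6*(((2*(-3*x)) - 2) + 5) = 198.
Step 2. [6*(((2*(-3*x)) - 2) + 5) = 198] divide by the outer 6, so div: ((2*(-3*x)) - 2) + 5 = 33.
Step 3. [((2*(-3*x)) - 2) + 5 = 33] 5 comes off first (subtract 5) ⇒ sub: (2*(-3*x)) - 2 = 28.
Step 4. [(2*(-3*x)) - 2 = 28] common factor 2 (LHS and 28) — divide through, so factor: (-3*x) - 1 = 14.
Step 5. [(-3*x) - 1 = 14] -1 is outermost — add 1 both sides ⇒ sub: -3*x = 15.
Step 6. [-3*x = 15] divide by the outer -3 ⇒ div: x = -5.

Answer: x ∈ {-5}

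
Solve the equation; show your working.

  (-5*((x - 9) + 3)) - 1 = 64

Step 1. [(-5*((x - 9) + 3)) - 1 = 64] the outer -1 inverts by adding 1 ⇒ sub: -5*((x - 9) + 3) = 65.
Step 2. [-5*((x - 9) + 3) = 65] -5·(inner) — divide through by -5, so div: (x - 9) + 3 = -13.
Step 3. [(x - 9) + 3 = -13] subtract 3: x sits inside (… + 3). So sub: x - 9 = -16.
Step 4. [x - 9 = -16] 9 comes off first (add 9) ⇒ sub: x = -7.

Answer: x ∈ {-7}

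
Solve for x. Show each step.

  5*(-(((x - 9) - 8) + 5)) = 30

Step 1. [5*(-(((x - 9) - 8) + 5)) = 30] LHS = 5·(…); ÷5 both sides, so div: -(((x - 9) - 8) + 5) = 6.
Step 2. [-(((x - 9) - 8) + 5) = 6] flip signs both sides. So neg: ((x - 9) - 8) + 5 = -6.
Step 3. [((x - 9) - 8) + 5 = -6] subtract 5: x sits inside (… + 5), so sub: (x - 9) - 8 = -11.
Step 4. [(x - 9) - 8 = -11] -8 is outermost — add 8 both sides. So sub: x - 9 = -3.
Step 5. [x - 9 = -3] -9 is outermost — add 9 both sides. So sub: x = 6.

Answer: x ∈ {6}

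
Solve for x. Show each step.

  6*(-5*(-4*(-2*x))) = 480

Step 1. [6*(-5*(-4*(-2*x))) = 480] LHS = 6·(…); ÷6 both sides ⇒ div: -5*(-4*(-2*x)) = 80.
Step 2. [-5*(-4*(-2*x)) = 80] divide by the outer -5. So div: -4*(-2*x) = -16.
Step 3. [-4*(-2*x) = -16] leading coefficient -4: divide by -4 ⇒ div: -2*x = 4.
Step 4. [-2*x = 4] -2·(inner) — divide through by -2, so div: x = -2.

Answer: x ∈ {-2}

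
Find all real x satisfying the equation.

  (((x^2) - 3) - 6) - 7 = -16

Step 1. [(((x^2) - 3) - 6) - 7 = -16] add 7: x sits inside (… - 7) ⇒ sub: ((x^2) - 3) - 6 = -9.
Step 2. [((x^2) - 3) - 6 = -9] 6 comes off first (add 6) ⇒ sub: (x^2) - 3 = -3.
Step 3. [(x^2) - 3 = -3] 3 comes off first (add 3). So sub: x^2 = 0.
Step 4. [x^2 = 0] LHS squared, RHS 0 ≥ 0: apply √ (±), so sqrt: x = 0.

Answer: x ∈ {0}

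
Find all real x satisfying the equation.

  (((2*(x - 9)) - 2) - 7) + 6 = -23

Step 1. [(((2*(x - 9)) - 2) - 7) + 6 = -23] 6 comes off first (subtract 6), so sub: ((2*(x - 9)) - 2) - 7 = -29.
Step 2. [((2*(x - 9)) - 2) - 7 = -29] peel the -7: add 7 from each side. So sub: (2*(x - 9)) - 2 = -22.
Step 3. [(2*(x - 9)) - 2 = -22] 2 comes off first (add 2) ⇒ sub: 2*(x - 9) = -20.
Step 4. [2*(x - 9) = -20] 2·(inner) — divide through by 2, so div: x - 9 = -10.
Step 5. [x - 9 = -10] peel the -9: add 9 from each side ⇒ sub: x = -1.

Answer: x ∈ {-1}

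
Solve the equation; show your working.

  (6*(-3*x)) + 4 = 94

Step 1. [(6*(-3*x)) + 4 = 94] subtract 4: x sits inside (… + 4). So sub: 6*(-3*x) = 90.
Step 2. [6*(-3*x) = 90] 6·(inner) — divide through by 6, so div: -3*x = 15.
Step 3. [-3*x = 15] divide by the outer -3, so div: x = -5.

Answer: x ∈ {-5}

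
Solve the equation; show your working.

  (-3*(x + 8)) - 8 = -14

Step 1. [(-3*(x + 8)) - 8 = -14] 8 comes off first (add 8) ⇒ sub: -3*(x + 8) = -6.
Step 2. [-3*(x + 8) = -6] -3 out front; divide by -3. So div: x + 8 = 2.
Step 3. [x + 8 = 2] +8 is outermost — subtract 8 both sides, so sub: x = -6.

Answer: x ∈ {-6}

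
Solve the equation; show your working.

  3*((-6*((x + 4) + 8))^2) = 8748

Step 1. [3*((-6*((x + 4) + 8))^2) = 8748] 3·(inner) — divide through by 3 ⇒ div: (-6*((x + 4) + 8))^2 = 2916.
Step 2. [(-6*((x + 4) + 8))^2 = 2916] √ both sides: 2916 ≥ 0 gives two branches. So sqrt: -6*((x + 4) + 8) = 54 or -54.
Step 3. [-6*((x + 4) + 8) = 54 or -54] -6 out front; divide by -6, so div: (x + 4) + 8 = -9 or 9.
Step 4. [(x + 4) + 8 = -9 or 9] the outer +8 inverts by subtracting 8 ⇒ sub: x + 4 = -17 or 1.
Step 5. [x + 4 = -17 or 1] subtract 4: x sits inside (… + 4), so sub: x = -21 or -3.

Answer: x ∈ {-21, -3}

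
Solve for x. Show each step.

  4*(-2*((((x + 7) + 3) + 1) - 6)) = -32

Step 1. [4*(-2*((((x + 7) + 3) + 1) - 6)) = -32] LHS = 4·(…); ÷4 both sides. So div: -2*((((x + 7) + 3) + 1) - 6) = -8.
Step 2. [-2*((((x + 7) + 3) + 1) - 6) = -8] -2 out front; divide by -2. So div: (((x + 7) + 3) + 1) - 6 = 4.
Step 3. [(((x + 7) + 3) + 1) - 6 = 4] peel the -6: add 6 from each side, so sub: ((x + 7) + 3) + 1 = 10.
Step 4. [((x + 7) + 3) + 1 = 10] peel the +1: subtract 1 from each side ⇒ sub: (x + 7) + 3 = 9.
Step 5. [(x + 7) + 3 = 9] +3 is outermost — subtract 3 both sides. So sub: x + 7 = 6.
Step 6. [x + 7 = 6] peel the +7: subtract 7 from each side. So sub: x = -1.

Answer: x ∈ {-1}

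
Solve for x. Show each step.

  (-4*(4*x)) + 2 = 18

Step 1. [(-4*(4*x)) + 2 = 18] peel the +2: subtract 2 from each side ⇒ sub: -4*(4*x) = 16.
Step 2. [-4*(4*x) = 16] -4·(inner) — divide through by -4, so div: 4*x = -4.
Step 3. [4*x = -4] LHS = 4·(…); ÷4 both sides ⇒ div: x = -1.

Answer: x ∈ {-1}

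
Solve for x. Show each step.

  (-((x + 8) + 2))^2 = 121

Step 1. [(-((x + 8) + 2))^2 = 121] LHS squared, RHS 121 ≥ 0: apply √ (±), so sqrt: -((x + 8) + 2) = 11 or -11.
Step 2. [-((x + 8) + 2) = 11 or -11] flip signs both sides. So neg: (x + 8) + 2 = -11 or 11.
Step 3. [(x + 8) + 2 = -11 or 11] subtract 2: x sits inside (… + 2), so sub: x + 8 = -13 or 9.
Step 4. [x + 8 = -13 or 9] peel the +8: subtract 8 from each side. So sub: x = -21 or 1.

Answer: x ∈ {-21, 1}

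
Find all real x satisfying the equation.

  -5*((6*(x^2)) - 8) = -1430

Step 1. [-5*((6*(x^2)) - 8) = -1430] LHS = -5·(…); ÷-5 both sides, so div: (6*(x^2)) - 8 = 286.
Step 2. [(6*(x^2)) - 8 = 286] the outer -8 inverts by adding 8, so sub: 6*(x^2) = 294.
Step 3. [6*(x^2) = 294] LHS = 6·(…); ÷6 both sides, so div: x^2 = 49.
Step 4. [x^2 = 49] LHS squared, RHS 49 ≥ 0: apply √ (±), so sqrt: x = 7 or -7.

Answer: x ∈ {-7, 7}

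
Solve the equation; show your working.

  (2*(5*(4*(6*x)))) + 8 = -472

Step 1. [(2*(5*(4*(6*x)))) + 8 = -472] 2 divides every term; factor it out, so factor: (5*(4*(6*x))) + 4 = -236.
Step 2. [(5*(4*(6*x))) + 4 = -236] +4 is outermost — subtract 4 both sides, so sub: 5*(4*(6*x)) = -240.
Step 3. [5*(4*(6*x)) = -240] 5 out front; divide by 5 ⇒ div: 4*(6*x) = -48.
Step 4. [4*(6*x) = -48] divide by the outer 4, so div: 6*x = -12.
Step 5. [6*x = -12] 6·(inner) — divide through by 6, so div: x = -2.

Answer: x ∈ {-2}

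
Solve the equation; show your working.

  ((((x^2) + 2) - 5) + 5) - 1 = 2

Step 1. [((((x^2) + 2) - 5) + 5) - 1 = 2] add 1: x sits inside (… - 1). So sub: (((x^2) + 2) - 5) + 5 = 3.
Step 2. [(((x^2) + 2) - 5) + 5 = 3] +5 is outermost — subtract 5 both sides, so sub: ((x^2) + 2) - 5 = -2.
Step 3. [((x^2) + 2) - 5 = -2] -5 is outermost — add 5 both sides ⇒ sub: (x^2) + 2 = 3.
Step 4. [(x^2) + 2 = 3] peel the +2: subtract 2 from each side, so sub: x^2 = 1.
Step 5. [x^2 = 1] √ both sides: 1 ≥ 0 gives two branches, so sqrt: x = 1 or -1.

Answer: x ∈ {-1, 1}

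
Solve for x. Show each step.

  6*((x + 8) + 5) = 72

Step 1. [6*((x + 8) + 5) = 72] 6 out front; divide by 6, so div: (x + 8) + 5 = 12.
Step 2. [(x + 8) + 5 = 12] +5 is outermost — subtract 5 both sides. So sub: x + 8 = 7.
Step 3. [x + 8 = 7] subtract 8: x sits inside (… + 8). So sub: x = -1.

Answer: x ∈ {-1}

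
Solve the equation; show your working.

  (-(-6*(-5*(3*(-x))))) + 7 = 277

Step 1. [(-(-6*(-5*(3*(-x))))) + 7 = 277] peel the +7: subtract 7 from each side, so sub: -(-6*(-5*(3*(-x)))) = 270.
Step 2. [-(-6*(-5*(3*(-x)))) = 270] leading − — multiply by −1 ⇒ neg: -6*(-5*(3*(-x))) = -270.
Step 3. [-6*(-5*(3*(-x))) = -270] LHS = -6·(…); ÷-6 both sides. So div: -5*(3*(-x)) = 45.
Step 4. [-5*(3*(-x)) = 45] leading coefficient -5: divide by -5. So div: 3*(-x) = -9.
Step 5. [3*(-x) = -9] LHS = 3·(…); ÷3 both sides, so div: -x = -3.
Step 6. [-x = -3] leading − — multiply by −1 ⇒ neg: x = 3.

Answer: x ∈ {3}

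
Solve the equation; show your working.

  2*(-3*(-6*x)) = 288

Step 1. [2*(-3*(-6*x)) = 288] 2 out front; divide by 2 ⇒ div: -3*(-6*x) = 144.
Step 2. [-3*(-6*x) = 144] -3 out front; divide by -3, so div: -6*x = -48.
Step 3. [-6*x = -48] leading coefficient -6: divide by -6 ⇒ div: x = 8.

Answer: x ∈ {8}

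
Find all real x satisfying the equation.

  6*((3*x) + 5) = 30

Step 1. [6*((3*x) + 5) = 30] 6 out front; divide by 6 ⇒ div: (3*x) + 5 = 5.
Step 2. [(3*x) + 5 = 5] 5 comes off first (subtract 5). So sub: 3*x = 0.
Step 3. [3*x = 0] 3 out front; divide by 3. So div: x = 0.

Answer: x ∈ {0}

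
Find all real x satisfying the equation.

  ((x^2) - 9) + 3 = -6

Step 1. [((x^2) - 9) + 3 = -6] peel the +3: subtract 3 from each side, so sub: (x^2) - 9 = -9.
Step 2. [(x^2) - 9 = -9] 9 comes off first (add 9) ⇒ sub: x^2 = 0.
Step 3. [x^2 = 0] LHS squared, RHS 0 ≥ 0: apply √ (±) ⇒ sqrt: x = 0.

Answer: x ∈ {0}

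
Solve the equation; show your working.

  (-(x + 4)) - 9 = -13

Step 1. [(-(x + 4)) - 9 = -13] -9 is outermost — add 9 both sides. So sub: -(x + 4) = -4.
Step 2. [-(x + 4) = -4] flip signs both sides, so neg: x + 4 = 4.
Step 3. [x + 4 = 4] 4 comes off first (subtract 4). So sub: x = 0.

Answer: x ∈ {0}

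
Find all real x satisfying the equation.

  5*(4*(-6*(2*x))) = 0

Step 1. [5*(4*(-6*(2*x))) = 0] leading coefficient 5: divide by 5. So div: 4*(-6*(2*x)) = 0.
Step 2. [4*(-6*(2*x)) = 0] 4·(inner) — divide through by 4, so div: -6*(2*x) = 0.
Step 3. [-6*(2*x) = 0] -6 out front; divide by -6, so div: 2*x = 0.
Step 4. [2*x = 0] LHS = 2·(…); ÷2 both sides ⇒ div: x = 0.

Answer: x ∈ {0}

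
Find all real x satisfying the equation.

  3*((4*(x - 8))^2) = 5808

Step 1. [3*((4*(x - 8))^2) = 5808] leading coefficient 3: divide by 3. So div: (4*(x - 8))^2 = 1936.
Step 2. [(4*(x - 8))^2 = 1936] √ both sides: 1936 ≥ 0 gives two branches ⇒ sqrt: 4*(x - 8) = 44 or -44.
Step 3. [4*(x - 8) = 44 or -44] leading coefficient 4: divide by 4, so div: x - 8 = 11 or -11.
Step 4. [x - 8 = 11 or -11] the outer -8 inverts by adding 8. So sub: x = 19 or -3.

Answer: x ∈ {-3, 19}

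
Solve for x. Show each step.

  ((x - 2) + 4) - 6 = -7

Step 1. [((x - 2) + 4) - 6 = -7] peel the -6: add 6 from each side ⇒ sub: (x - 2) + 4 = -1.
Step 2. [(x - 2) + 4 = -1] +4 is outermost — subtract 4 both sides. So sub: x - 2 = -5.
Step 3. [x - 2 = -5] -2 is outermost — add 2 both sides. So sub: x = -3.

Answer: x ∈ {-3}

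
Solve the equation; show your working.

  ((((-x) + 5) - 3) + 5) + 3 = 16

Step 1. [((((-x) + 5) - 3) + 5) + 3 = 16] 3 comes off first (subtract 3), so sub: (((-x) + 5) - 3) + 5 = 13.
Step 2. [(((-x) + 5) - 3) + 5 = 13] the outer +5 inverts by subtracting 5 ⇒ sub: ((-x) + 5) - 3 = 8.
Step 3. [((-x) + 5) - 3 = 8] -3 is outermost — add 3 both sides. So sub: (-x) + 5 = 11.
Step 4. [(-x) + 5 = 11] the outer +5 inverts by subtracting 5 ⇒ sub: -x = 6.
Step 5. [-x = 6] LHS negated; negate both sides. So neg: x = -6.

Answer: x ∈ {-6}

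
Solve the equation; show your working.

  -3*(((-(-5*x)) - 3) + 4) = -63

Step 1. [-3*(((-(-5*x)) - 3) + 4) = -63] leading coefficient -3: divide by -3 ⇒ div: ((-(-5*x)) - 3) + 4 = 21.
Step 2. [((-(-5*x)) - 3) + 4 = 21] peel the +4: subtract 4 from each side ⇒ sub: (-(-5*x)) - 3 = 17.
Step 3. [(-(-5*x)) - 3 = 17] 3 comes off first (add 3). So sub: -(-5*x) = 20.
Step 4. [-(-5*x) = 20] LHS negated; negate both sides, so neg: -5*x = -20.
Step 5. [-5*x = -20] LHS = -5·(…); ÷-5 both sides, so div: x = 4.

Answer: x ∈ {4}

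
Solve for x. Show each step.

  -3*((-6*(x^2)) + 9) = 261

Step 1. [-3*((-6*(x^2)) + 9) = 261] -3·(inner) — divide through by -3, so div: (-6*(x^2)) + 9 = -87.
Step 2. [(-6*(x^2)) + 9 = -87] the outer +9 inverts by subtracting 9 ⇒ sub: -6*(x^2) = -96.
Step 3. [-6*(x^2) = -96] -6 out front; divide by -6. So div: x^2 = 16.
Step 4. [x^2 = 16] √ both sides: 16 ≥ 0 gives two branches ⇒ sqrt: x = 4 or -4.

Answer: x ∈ {-4, 4}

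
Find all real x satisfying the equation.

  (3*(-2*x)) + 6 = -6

Step 1. [(3*(-2*x)) + 6 = -6] 6 comes off first (subtract 6) ⇒ sub: 3*(-2*x) = -12.
Step 2. [3*(-2*x) = -12] LHS = 3·(…); ÷3 both sides. So div: -2*x = -4.
Step 3. [-2*x = -4] leading coefficient -2: divide by -2. So div: x = 2.

Answer: x ∈ {2}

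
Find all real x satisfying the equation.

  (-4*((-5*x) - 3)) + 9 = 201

Step 1. [(-4*((-5*x) - 3)) + 9 = 201] +9 is outermost — subtract 9 both sides ⇒ sub: -4*((-5*x) - 3) = 192.
Step 2. [-4*((-5*x) - 3) = 192] divide by the outer -4. So div: (-5*x) - 3 = -48.
Step 3. [(-5*x) - 3 = -48] add 3: x sits inside (… - 3). So sub: -5*x = -45.
Step 4. [-5*x = -45] -5·(inner) — divide through by -5, so div: x = 9.

Answer: x ∈ {9}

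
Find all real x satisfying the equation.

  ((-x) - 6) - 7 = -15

Step 1. [((-x) - 6) - 7 = -15] 7 comes off first (add 7) ⇒ sub: (-x) - 6 = -8.
Step 2. [(-x) - 6 = -8] peel the -6: add 6 from each side, so sub: -x = -2.
Step 3. [-x = -2] flip signs both sides, so neg: x = 2.

Answer: x ∈ {2}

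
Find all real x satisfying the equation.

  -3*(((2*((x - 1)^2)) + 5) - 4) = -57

Step 1. [-3*(((2*((x - 1)^2)) + 5) - 4) = -57] leading coefficient -3: divide by -3 ⇒ div: ((2*((x - 1)^2)) + 5) - 4 = 19.
Step 2. [((2*((x - 1)^2)) + 5) - 4 = 19] the outer -4 inverts by adding 4. So sub: (2*((x - 1)^2)) + 5 = 23.
Step 3. [(2*((x - 1)^2)) + 5 = 23] +5 is outermost — subtract 5 both sides, so sub: 2*((x - 1)^2) = 18.
Step 4. [2*((x - 1)^2) = 18] leading coefficient 2: divide by 2, so div: (x - 1)^2 = 9.
Step 5. [(x - 1)^2 = 9] 9 ≥ 0, LHS is (·)² — take ±√, so sqrt: x - 1 = 3 or -3.
Step 6. [x - 1 = 3 or -3] add 1: x sits inside (… - 1) ⇒ sub: x = 4 or -2.

Answer: x ∈ {-2, 4}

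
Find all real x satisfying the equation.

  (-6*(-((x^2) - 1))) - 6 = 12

Step 1. [(-6*(-((x^2) - 1))) - 6 = 12] -6 | LHS and -6 | 12: pull -6 out ⇒ factor: (-((x^2) - 1)) + 1 = -2.
Step 2. [(-((x^2) - 1)) + 1 = -2] subtract 1: x sits inside (… + 1), so sub: -((x^2) - 1) = -3.
Step 3. [-((x^2) - 1) = -3] flip signs both sides. So neg: (x^2) - 1 = 3.
Step 4. [(x^2) - 1 = 3] 1 comes off first (add 1). So sub: x^2 = 4.
Step 5. [x^2 = 4] √ both sides: 4 ≥ 0 gives two branches ⇒ sqrt: x = 2 or -2.

Answer: x ∈ {-2, 2}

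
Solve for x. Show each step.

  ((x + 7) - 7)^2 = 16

Step 1. [((x + 7) - 7)^2 = 16] 16 ≥ 0, LHS is (·)² — take ±√, so sqrt: (x + 7) - 7 = 4 or -4.
Step 2. [(x + 7) - 7 = 4 or -4] add 7: x sits inside (… - 7). So sub: x + 7 = 11 or 3.
Step 3. [x + 7 = 11 or 3] peel the +7: subtract 7 from each side, so sub: x = 4 or -4.

Answer: x ∈ {-4, 4}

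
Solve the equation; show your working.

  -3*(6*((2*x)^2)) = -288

Step 1. [-3*(6*((2*x)^2)) = -288] -3 out front; divide by -3 ⇒ div: 6*((2*x)^2) = 96.
Step 2. [6*((2*x)^2) = 96] divide by the outer 6. So div: (2*x)^2 = 16.
Step 3. [(2*x)^2 = 16] √ both sides: 16 ≥ 0 gives two branches, so sqrt: 2*x = 4 or -4.
Step 4. [2*x = 4 or -4] 2 out front; divide by 2. So div: x = 2 or -2.

Answer: x ∈ {-2, 2}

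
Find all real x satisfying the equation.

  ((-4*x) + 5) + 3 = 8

Step 1. [((-4*x) + 5) + 3 = 8] peel the +3: subtract 3 from each side. So sub: (-4*x) + 5 = 5.
Step 2. [(-4*x) + 5 = 5] 5 comes off first (subtract 5), so sub: -4*x = 0.
Step 3. [-4*x = 0] -4 out front; divide by -4 ⇒ div: x = 0.

Answer: x ∈ {0}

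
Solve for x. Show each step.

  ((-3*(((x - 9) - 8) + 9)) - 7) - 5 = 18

Step 1. [((-3*(((x - 9) - 8) + 9)) - 7) - 5 = 18] 5 comes off first (add 5) ⇒ sub: (-3*(((x - 9) - 8) + 9)) - 7 = 23.
Step 2. [(-3*(((x - 9) - 8) + 9)) - 7 = 23] add 7: x sits inside (… - 7) ⇒ sub: -3*(((x - 9) - 8) + 9) = 30.
Step 3. [-3*(((x - 9) - 8) + 9) = 30] LHS = -3·(…); ÷-3 both sides, so div: ((x - 9) - 8) + 9 = -10.
Step 4. [((x - 9) - 8) + 9 = -10] the outer +9 inverts by subtracting 9. So sub: (x - 9) - 8 = -19.
Step 5. [(x - 9) - 8 = -19] 8 comes off first (add 8), so sub: x - 9 = -11.
Step 6. [x - 9 = -11] add 9: x sits inside (… - 9), so sub: x = -2.

Answer: x ∈ {-2}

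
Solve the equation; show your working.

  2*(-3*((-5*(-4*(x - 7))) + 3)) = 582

Step 1. [2*(-3*((-5*(-4*(x - 7))) + 3)) = 582] LHS = 2·(…); ÷2 both sides, so div: -3*((-5*(-4*(x - 7))) + 3) = 291.
Step 2. [-3*((-5*(-4*(x - 7))) + 3) = 291] -3·(inner) — divide through by -3, so div: (-5*(-4*(x - 7))) + 3 = -97.
Step 3. [(-5*(-4*(x - 7))) + 3 = -97] peel the +3: subtract 3 from each side. So sub: -5*(-4*(x - 7)) = -100.
Step 4. [-5*(-4*(x - 7)) = -100] LHS = -5·(…); ÷-5 both sides ⇒ div: -4*(x - 7) = 20.
Step 5. [-4*(x - 7) = 20] -4 out front; divide by -4 ⇒ div: x - 7 = -5.
Step 6. [x - 7 = -5] add 7: x sits inside (… - 7) ⇒ sub: x = 2.

Answer: x ∈ {2}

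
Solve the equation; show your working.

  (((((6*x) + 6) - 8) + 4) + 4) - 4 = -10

Step 1. [(((((6*x) + 6) - 8) + 4) + 4) - 4 = -10] 4 comes off first (add 4), so sub: ((((6*x) + 6) - 8) + 4) + 4 = -6.
Step 2. [((((6*x) + 6) - 8) + 4) + 4 = -6] subtract 4: x sits inside (… + 4). So sub: (((6*x) + 6) - 8) + 4 = -10.
Step 3. [(((6*x) + 6) - 8) + 4 = -10] subtract 4: x sits inside (… + 4) ⇒ sub: ((6*x) + 6) - 8 = -14.
Step 4. [((6*x) + 6) - 8 = -14] -8 is outermost — add 8 both sides ⇒ sub: (6*x) + 6 = -6.
Step 5. [(6*x) + 6 = -6] common factor 6 (LHS and -6) — divide through. So factor: x + 1 = -1.
Step 6. [x + 1 = -1] +1 is outermost — subtract 1 both sides. So sub: x = -2.

Answer: x ∈ {-2}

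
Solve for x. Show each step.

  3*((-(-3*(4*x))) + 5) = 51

Step 1. [3*((-(-3*(4*x))) + 5) = 51] LHS = 3·(…); ÷3 both sides ⇒ div: (-(-3*(4*x))) + 5 = 17.
Step 2. [(-(-3*(4*x))) + 5 = 17] the outer +5 inverts by subtracting 5. So sub: -(-3*(4*x)) = 12.
Step 3. [-(-3*(4*x)) = 12] flip signs both sides ⇒ neg: -3*(4*x) = -12.
Step 4. [-3*(4*x) = -12] leading coefficient -3: divide by -3 ⇒ div: 4*x = 4.
Step 5. [4*x = 4] divide by the outer 4, so div: x = 1.

Answer: x ∈ {1}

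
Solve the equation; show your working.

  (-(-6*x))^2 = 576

Step 1. [(-(-6*x))^2 = 576] 576 ≥ 0, LHS is (·)² — take ±√ ⇒ sqrt: -(-6*x) = 24 or -24.
Step 2. [-(-6*x) = 24 or -24] leading − — multiply by −1. So neg: -6*x = -24 or 24.
Step 3. [-6*x = -24 or 24] LHS = -6·(…); ÷-6 both sides ⇒ div: x = 4 or -4.

Answer: x ∈ {-4, 4}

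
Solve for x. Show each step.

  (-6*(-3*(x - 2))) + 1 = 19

Step 1. [(-6*(-3*(x - 2))) + 1 = 19] subtract 1: x sits inside (… + 1) ⇒ sub: -6*(-3*(x - 2)) = 18.
Step 2. [-6*(-3*(x - 2)) = 18] leading coefficient -6: divide by -6, so div: -3*(x - 2) = -3.
Step 3. [-3*(x - 2) = -3] -3·(inner) — divide through by -3, so div: x - 2 = 1.
Step 4. [x - 2 = 1] the outer -2 inverts by adding 2, so sub: x = 3.

Answer: x ∈ {3}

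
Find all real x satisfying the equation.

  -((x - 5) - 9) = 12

Step 1. [-((x - 5) - 9) = 12] flip signs both sides. So neg: (x - 5) - 9 = -12.
Step 2. [(x - 5) - 9 = -12] add 9: x sits inside (… - 9) ⇒ sub: x - 5 = -3.
Step 3. [x - 5 = -3] 5 comes off first (add 5), so sub: x = 2.

Answer: x ∈ {2}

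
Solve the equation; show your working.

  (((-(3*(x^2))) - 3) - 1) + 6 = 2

Step 1. [(((-(3*(x^2))) - 3) - 1) + 6 = 2] peel the +6: subtract 6 from each side, so sub: ((-(3*(x^2))) - 3) - 1 = -4.
Step 2. [((-(3*(x^2))) - 3) - 1 = -4] add 1: x sits inside (… - 1) ⇒ sub: (-(3*(x^2))) - 3 = -3.
Step 3. [(-(3*(x^2))) - 3 = -3] 3 comes off first (add 3), so sub: -(3*(x^2)) = 0.
Step 4. [-(3*(x^2)) = 0] leading − — multiply by −1 ⇒ neg: 3*(x^2) = 0.
Step 5. [3*(x^2) = 0] leading coefficient 3: divide by 3 ⇒ div: x^2 = 0.
Step 6. [x^2 = 0] LHS squared, RHS 0 ≥ 0: apply √ (±) ⇒ sqrt: x = 0.

Answer: x ∈ {0}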